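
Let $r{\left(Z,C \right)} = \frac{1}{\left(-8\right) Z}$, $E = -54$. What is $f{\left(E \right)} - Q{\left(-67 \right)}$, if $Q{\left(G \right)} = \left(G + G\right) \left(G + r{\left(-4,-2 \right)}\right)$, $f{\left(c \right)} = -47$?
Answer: $- \frac{144333}{16} \approx -9020.8$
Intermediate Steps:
$r{\left(Z,C \right)} = - \frac{1}{8 Z}$
$Q{\left(G \right)} = 2 G \left(\frac{1}{32} + G\right)$ ($Q{\left(G \right)} = \left(G + G\right) \left(G - \frac{1}{8 \left(-4\right)}\right) = 2 G \left(G - - \frac{1}{32}\right) = 2 G \left(G + \frac{1}{32}\right) = 2 G \left(\frac{1}{32} + G\right)$)
$f{\left(E \right)} - Q{\left(-67 \right)} = -47 - \frac{1}{16} \left(-67\right) \left(1 + 32 \left(-67\right)\right) = -47 - \frac{1}{16} \left(-67\right) \left(1 - 2144\right) = -47 - \frac{1}{16} \left(-67\right) \left(-2143\right) = -47 - \frac{143581}{16} = - \frac{144333}{16}$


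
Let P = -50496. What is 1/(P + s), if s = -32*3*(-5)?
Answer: -1/50016 ≈ -1.9994e-5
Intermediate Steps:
s = 480 (s = -96*(-5) = 480)
1/(P + s) = 1/(-50496 + 480) = 1/(-50016) = -1/50016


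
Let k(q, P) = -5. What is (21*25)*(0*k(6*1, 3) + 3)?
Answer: 1575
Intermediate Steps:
(21*25)*(0*k(6*1, 3) + 3) = (21*25)*(0*(-5) + 3) = 525*(0 + 3) = 525*3 = 1575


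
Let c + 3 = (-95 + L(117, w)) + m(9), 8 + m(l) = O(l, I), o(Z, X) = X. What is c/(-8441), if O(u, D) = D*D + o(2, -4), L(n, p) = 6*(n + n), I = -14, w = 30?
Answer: -1490/8441 ≈ -0.17652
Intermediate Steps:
L(n, p) = 12*n (L(n, p) = 6*(2*n) = 12*n)
O(u, D) = -4 + D**2 (O(u, D) = D*D - 4 = D**2 - 4 = -4 + D**2)
m(l) = 184 (m(l) = -8 + (-4 + (-14)**2) = -8 + (-4 + 196) = -8 + 192 = 184)
c = 1490 (c = -3 + ((-95 + 12*117) + 184) = -3 + ((-95 + 1404) + 184) = -3 + (1309 + 184) = -3 + 1493 = 1490)
c/(-8441) = 1490/(-8441) = 1490*(-1/8441) = -1490/8441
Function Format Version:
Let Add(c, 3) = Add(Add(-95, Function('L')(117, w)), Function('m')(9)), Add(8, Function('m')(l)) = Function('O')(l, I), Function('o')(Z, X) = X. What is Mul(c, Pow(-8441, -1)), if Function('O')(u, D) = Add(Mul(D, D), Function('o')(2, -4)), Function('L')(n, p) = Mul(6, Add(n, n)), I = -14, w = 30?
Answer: Rational(-1490, 8441) ≈ -0.17652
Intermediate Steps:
Function('L')(n, p) = Mul(12, n) (Function('L')(n, p) = Mul(6, Mul(2, n)) = Mul(12, n))
Function('O')(u, D) = Add(-4, Pow(D, 2)) (Function('O')(u, D) = Add(Mul(D, D), -4) = Add(Pow(D, 2), -4) = Add(-4, Pow(D, 2)))
Function('m')(l) = 184 (Function('m')(l) = Add(-8, Add(-4, Pow(-14, 2))) = Add(-8, Add(-4, 196)) = Add(-8, 192) = 184)
c = 1490 (c = Add(-3, Add(Add(-95, Mul(12, 117)), 184)) = Add(-3, Add(Add(-95, 1404), 184)) = Add(-3, Add(1309, 184)) = Add(-3, 1493) = 1490)
Mul(c, Pow(-8441, -1)) = Mul(1490, Pow(-8441, -1)) = Mul(1490, Rational(-1, 8441)) = Rational(-1490, 8441)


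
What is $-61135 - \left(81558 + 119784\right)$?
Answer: $-262477$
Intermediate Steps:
$-61135 - \left(81558 + 119784\right) = -61135 - 201342 = -262477$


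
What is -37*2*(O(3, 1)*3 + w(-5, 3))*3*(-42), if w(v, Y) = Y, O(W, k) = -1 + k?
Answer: 27972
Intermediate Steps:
-37*2*(O(3, 1)*3 + w(-5, 3))*3*(-42) = -37*2*((-1 + 1)*3 + 3)*3*(-42) = -37*2*(0*3 + 3)*3*(-42) = -37*2*(0 + 3)*3*(-42) = -37*2*3*3*(-42) = -222*3*(-42) = -37*18*(-42) = -666*(-42) = 27972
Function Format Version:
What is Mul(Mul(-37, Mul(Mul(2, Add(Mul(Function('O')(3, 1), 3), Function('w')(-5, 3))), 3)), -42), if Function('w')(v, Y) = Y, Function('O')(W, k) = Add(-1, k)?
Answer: 27972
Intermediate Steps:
Mul(Mul(-37, Mul(Mul(2, Add(Mul(Function('O')(3, 1), 3), Function('w')(-5, 3))), 3)), -42) = Mul(Mul(-37, Mul(Mul(2, Add(Mul(Add(-1, 1), 3), 3)), 3)), -42) = Mul(Mul(-37, Mul(Mul(2, Add(Mul(0, 3), 3)), 3)), -42) = Mul(Mul(-37, Mul(Mul(2, Add(0, 3)), 3)), -42) = Mul(Mul(-37, Mul(Mul(2, 3), 3)), -42) = Mul(Mul(-37, Mul(6, 3)), -42) = Mul(Mul(-37, 18), -42) = Mul(-666, -42) = 27972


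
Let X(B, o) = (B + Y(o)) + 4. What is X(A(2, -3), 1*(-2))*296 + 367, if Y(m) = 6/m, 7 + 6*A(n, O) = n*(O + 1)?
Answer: 361/3 ≈ 120.33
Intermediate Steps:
A(n, O) = -7/6 + n*(1 + O)/6 (A(n, O) = -7/6 + (n*(O + 1))/6 = -7/6 + (n*(1 + O))/6 = -7/6 + n*(1 + O)/6)
X(B, o) = 4 + B + 6/o (X(B, o) = (B + 6/o) + 4 = 4 + B + 6/o)
X(A(2, -3), 1*(-2))*296 + 367 = (4 + (-7/6 + (1/6)*2 + (1/6)*(-3)*2) + 6/((1*(-2))))*296 + 367 = (4 + (-7/6 + 1/3 - 1) + 6/(-2))*296 + 367 = (4 - 11/6 + 6*(-1/2))*296 + 367 = (4 - 11/6 - 3)*296 + 367 = -5/6*296 + 367 = -740/3 + 367 = 361/3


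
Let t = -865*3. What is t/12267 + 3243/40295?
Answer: -21594548/164766255 ≈ -0.13106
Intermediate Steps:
t = -2595
t/12267 + 3243/40295 = -2595/12267 + 3243/40295 = -2595*1/12267 + 3243*(1/40295) = -865/4089 + 3243/40295 = -21594548/164766255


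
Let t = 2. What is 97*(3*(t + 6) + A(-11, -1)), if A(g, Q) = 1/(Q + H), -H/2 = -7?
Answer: 30361/13 ≈ 2335.5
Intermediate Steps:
H = 14 (H = -2*(-7) = 14)
A(g, Q) = 1/(14 + Q) (A(g, Q) = 1/(Q + 14) = 1/(14 + Q))
97*(3*(t + 6) + A(-11, -1)) = 97*(3*(2 + 6) + 1/(14 - 1)) = 97*(3*8 + 1/13) = 97*(24 + 1/13) = 97*(313/13) = 30361/13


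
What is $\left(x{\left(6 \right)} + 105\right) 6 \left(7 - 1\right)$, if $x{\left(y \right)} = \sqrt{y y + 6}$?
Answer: $3780 + 36 \sqrt{42} \approx 4013.3$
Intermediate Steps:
$x{\left(y \right)} = \sqrt{6 + y^{2}}$ ($x{\left(y \right)} = \sqrt{y^{2} + 6} = \sqrt{6 + y^{2}}$)
$\left(x{\left(6 \right)} + 105\right) 6 \left(7 - 1\right) = \left(\sqrt{6 + 6^{2}} + 105\right) 6 \left(7 - 1\right) = \left(\sqrt{6 + 36} + 105\right) 6 \cdot 6 = \left(\sqrt{42} + 105\right) 36 = \left(105 + \sqrt{42}\right) 36 = 3780 + 36 \sqrt{42}$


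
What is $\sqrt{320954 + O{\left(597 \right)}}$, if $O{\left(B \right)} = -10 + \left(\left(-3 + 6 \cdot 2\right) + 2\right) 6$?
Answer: $\sqrt{321010} \approx 566.58$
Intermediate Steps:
$O{\left(B \right)} = 56$ ($O{\left(B \right)} = -10 + \left(\left(-3 + 12\right) + 2\right) 6 = -10 + \left(9 + 2\right) 6 = -10 + 11 \cdot 6 = -10 + 66 = 56$)
$\sqrt{320954 + O{\left(597 \right)}} = \sqrt{320954 + 56} = \sqrt{321010}$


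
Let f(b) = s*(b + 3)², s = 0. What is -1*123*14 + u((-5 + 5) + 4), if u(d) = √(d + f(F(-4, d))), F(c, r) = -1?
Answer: -1720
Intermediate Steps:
f(b) = 0 (f(b) = 0*(b + 3)² = 0*(3 + b)² = 0)
u(d) = √d (u(d) = √(d + 0) = √d)
-1*123*14 + u((-5 + 5) + 4) = -1*123*14 + √((-5 + 5) + 4) = -123*14 + √(0 + 4) = -1722 + √4 = -1722 + 2 = -1720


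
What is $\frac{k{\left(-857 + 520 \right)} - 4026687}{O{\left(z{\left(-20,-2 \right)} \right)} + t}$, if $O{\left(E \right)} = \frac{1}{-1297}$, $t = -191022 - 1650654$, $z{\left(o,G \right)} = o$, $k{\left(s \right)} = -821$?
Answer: $\frac{5223677876}{2388653773} \approx 2.1869$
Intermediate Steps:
$t = -1841676$
$O{\left(E \right)} = - \frac{1}{1297}$
$\frac{k{\left(-857 + 520 \right)} - 4026687}{O{\left(z{\left(-20,-2 \right)} \right)} + t} = \frac{-821 - 4026687}{- \frac{1}{1297} - 1841676} = - \frac{4027508}{- \frac{2388653773}{1297}} = \left(-4027508\right) \left(- \frac{1297}{2388653773}\right) = \frac{5223677876}{2388653773}$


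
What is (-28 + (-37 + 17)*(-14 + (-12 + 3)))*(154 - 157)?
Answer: -1296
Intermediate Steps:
(-28 + (-37 + 17)*(-14 + (-12 + 3)))*(154 - 157) = (-28 - 20*(-14 - 9))*(-3) = (-28 - 20*(-23))*(-3) = (-28 + 460)*(-3) = 432*(-3) = -1296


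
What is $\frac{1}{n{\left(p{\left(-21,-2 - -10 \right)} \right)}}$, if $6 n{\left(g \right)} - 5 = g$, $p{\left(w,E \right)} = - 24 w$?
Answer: $\frac{6}{509} \approx 0.011788$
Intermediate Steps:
$n{\left(g \right)} = \frac{5}{6} + \frac{g}{6}$
$\frac{1}{n{\left(p{\left(-21,-2 - -10 \right)} \right)}} = \frac{1}{\frac{5}{6} + \frac{\left(-24\right) \left(-21\right)}{6}} = \frac{1}{\frac{5}{6} + \frac{1}{6} \cdot 504} = \frac{1}{\frac{5}{6} + 84} = \frac{1}{\frac{509}{6}} = \frac{6}{509}$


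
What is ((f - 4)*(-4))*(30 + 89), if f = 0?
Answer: 1904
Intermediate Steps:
((f - 4)*(-4))*(30 + 89) = ((0 - 4)*(-4))*(30 + 89) = -4*(-4)*119 = 16*119 = 1904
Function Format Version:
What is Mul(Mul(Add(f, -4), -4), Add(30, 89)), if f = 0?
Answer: 1904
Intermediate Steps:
Mul(Mul(Add(f, -4), -4), Add(30, 89)) = Mul(Mul(Add(0, -4), -4), Add(30, 89)) = Mul(Mul(-4, -4), 119) = Mul(16, 119) = 1904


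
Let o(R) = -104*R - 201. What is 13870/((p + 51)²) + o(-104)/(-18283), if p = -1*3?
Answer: 114564125/21062016 ≈ 5.4394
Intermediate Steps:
p = -3
o(R) = -201 - 104*R
13870/((p + 51)²) + o(-104)/(-18283) = 13870/((-3 + 51)²) + (-201 - 104*(-104))/(-18283) = 13870/(48²) + (-201 + 10816)*(-1/18283) = 13870/2304 + 10615*(-1/18283) = 13870*(1/2304) - 10615/18283 = 6935/1152 - 10615/18283 = 114564125/21062016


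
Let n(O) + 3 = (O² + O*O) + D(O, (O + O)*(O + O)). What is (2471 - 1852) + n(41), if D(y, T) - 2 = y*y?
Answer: 5661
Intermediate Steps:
D(y, T) = 2 + y² (D(y, T) = 2 + y*y = 2 + y²)
n(O) = -1 + 3*O² (n(O) = -3 + ((O² + O*O) + (2 + O²)) = -3 + ((O² + O²) + (2 + O²)) = -3 + (2*O² + (2 + O²)) = -3 + (2 + 3*O²) = -1 + 3*O²)
(2471 - 1852) + n(41) = (2471 - 1852) + (-1 + 3*41²) = 619 + (-1 + 3*1681) = 619 + (-1 + 5043) = 619 + 5042 = 5661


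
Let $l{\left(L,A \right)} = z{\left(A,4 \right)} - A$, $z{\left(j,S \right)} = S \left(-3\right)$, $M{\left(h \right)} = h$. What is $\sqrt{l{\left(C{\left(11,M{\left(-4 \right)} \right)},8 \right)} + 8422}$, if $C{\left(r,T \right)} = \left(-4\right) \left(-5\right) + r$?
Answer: $\sqrt{8402} \approx 91.662$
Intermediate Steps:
$z{\left(j,S \right)} = - 3 S$
$C{\left(r,T \right)} = 20 + r$
$l{\left(L,A \right)} = -12 - A$ ($l{\left(L,A \right)} = \left(-3\right) 4 - A = -12 - A$)
$\sqrt{l{\left(C{\left(11,M{\left(-4 \right)} \right)},8 \right)} + 8422} = \sqrt{\left(-12 - 8\right) + 8422} = \sqrt{-20 + 8422} = \sqrt{8402}$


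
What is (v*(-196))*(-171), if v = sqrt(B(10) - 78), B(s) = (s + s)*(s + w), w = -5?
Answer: 33516*sqrt(22) ≈ 1.5720e+5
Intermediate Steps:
B(s) = 2*s*(-5 + s) (B(s) = (s + s)*(s - 5) = (2*s)*(-5 + s) = 2*s*(-5 + s))
v = sqrt(22) (v = sqrt(2*10*(-5 + 10) - 78) = sqrt(2*10*5 - 78) = sqrt(100 - 78) = sqrt(22) ≈ 4.6904)
(v*(-196))*(-171) = (sqrt(22)*(-196))*(-171) = -196*sqrt(22)*(-171) = 33516*sqrt(22)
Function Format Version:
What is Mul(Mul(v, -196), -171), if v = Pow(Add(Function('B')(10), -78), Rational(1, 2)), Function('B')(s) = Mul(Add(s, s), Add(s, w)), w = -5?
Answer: Mul(33516, Pow(22, Rational(1, 2))) ≈ 1.5720e+5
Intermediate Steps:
Function('B')(s) = Mul(2, s, Add(-5, s)) (Function('B')(s) = Mul(Add(s, s), Add(s, -5)) = Mul(Mul(2, s), Add(-5, s)) = Mul(2, s, Add(-5, s)))
v = Pow(22, Rational(1, 2)) (v = Pow(Add(Mul(2, 10, Add(-5, 10)), -78), Rational(1, 2)) = Pow(Add(Mul(2, 10, 5), -78), Rational(1, 2)) = Pow(Add(100, -78), Rational(1, 2)) = Pow(22, Rational(1, 2)) ≈ 4.6904)
Mul(Mul(v, -196), -171) = Mul(Mul(Pow(22, Rational(1, 2)), -196), -171) = Mul(Mul(-196, Pow(22, Rational(1, 2))), -171) = Mul(33516, Pow(22, Rational(1, 2)))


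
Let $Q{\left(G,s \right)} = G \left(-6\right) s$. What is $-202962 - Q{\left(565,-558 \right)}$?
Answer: $-2094582$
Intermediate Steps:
$Q{\left(G,s \right)} = - 6 G s$
$-202962 - Q{\left(565,-558 \right)} = -202962 - \left(-6\right) 565 \left(-558\right) = -202962 - 1891620 = -2094582$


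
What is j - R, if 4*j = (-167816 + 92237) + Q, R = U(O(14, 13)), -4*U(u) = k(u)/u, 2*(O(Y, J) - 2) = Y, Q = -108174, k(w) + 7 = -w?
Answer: -1653793/36 ≈ -45939.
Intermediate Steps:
k(w) = -7 - w
O(Y, J) = 2 + Y/2
U(u) = -(-7 - u)/(4*u)
R = 4/9 (R = (7 + (2 + (1/2)*14))/(4*(2 + (1/2)*14)) = (7 + (2 + 7))/(4*(2 + 7)) = (1/4)*(7 + 9)/9 = (1/4)*(1/9)*16 = 4/9 ≈ 0.44444)
j = -183753/4 (j = ((-167816 + 92237) - 108174)/4 = (-75579 - 108174)/4 = (1/4)*(-183753) = -183753/4 ≈ -45938.)
j - R = -183753/4 - 1*4/9 = -183753/4 - 4/9 = -1653793/36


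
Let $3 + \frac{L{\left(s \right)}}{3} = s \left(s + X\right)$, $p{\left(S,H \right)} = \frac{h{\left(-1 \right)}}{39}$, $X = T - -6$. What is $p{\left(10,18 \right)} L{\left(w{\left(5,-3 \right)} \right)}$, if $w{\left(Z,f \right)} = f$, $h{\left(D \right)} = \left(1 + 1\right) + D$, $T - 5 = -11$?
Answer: $\frac{6}{13} \approx 0.46154$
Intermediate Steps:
$T = -6$ ($T = 5 - 11 = -6$)
$h{\left(D \right)} = 2 + D$
$X = 0$ ($X = -6 - -6 = -6 + 6 = 0$)
$p{\left(S,H \right)} = \frac{1}{39}$ ($p{\left(S,H \right)} = \frac{2 - 1}{39} = 1 \cdot \frac{1}{39} = \frac{1}{39}$)
$L{\left(s \right)} = -9 + 3 s^{2}$ ($L{\left(s \right)} = -9 + 3 s \left(s + 0\right) = -9 + 3 s s = -9 + 3 s^{2}$)
$p{\left(10,18 \right)} L{\left(w{\left(5,-3 \right)} \right)} = \frac{-9 + 3 \left(-3\right)^{2}}{39} = \frac{-9 + 3 \cdot 9}{39} = \frac{-9 + 27}{39} = \frac{1}{39} \cdot 18 = \frac{6}{13}$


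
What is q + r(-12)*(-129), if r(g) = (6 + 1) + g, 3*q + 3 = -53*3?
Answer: 591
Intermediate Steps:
q = -54 (q = -1 + (-53*3)/3 = -1 + (⅓)*(-159) = -1 - 53 = -54)
r(g) = 7 + g
q + r(-12)*(-129) = -54 + (7 - 12)*(-129) = -54 - 5*(-129) = -54 + 645 = 591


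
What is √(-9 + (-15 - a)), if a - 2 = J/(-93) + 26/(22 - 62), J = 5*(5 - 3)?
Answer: I*√21832215/930 ≈ 5.0242*I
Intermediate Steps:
J = 10 (J = 5*2 = 10)
a = 2311/1860 (a = 2 + (10/(-93) + 26/(22 - 62)) = 2 + (10*(-1/93) + 26/(-40)) = 2 + (-10/93 + 26*(-1/40)) = 2 + (-10/93 - 13/20) = 2 - 1409/1860 = 2311/1860 ≈ 1.2425)
√(-9 + (-15 - a)) = √(-9 + (-15 - 1*2311/1860)) = √(-9 + (-15 - 2311/1860)) = √(-9 - 30211/1860) = √(-46951/1860) = I*√21832215/930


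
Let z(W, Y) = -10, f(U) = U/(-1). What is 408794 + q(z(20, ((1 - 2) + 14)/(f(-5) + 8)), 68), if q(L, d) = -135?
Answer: 408659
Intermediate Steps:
f(U) = -U (f(U) = U*(-1) = -U)
408794 + q(z(20, ((1 - 2) + 14)/(f(-5) + 8)), 68) = 408794 - 135 = 408659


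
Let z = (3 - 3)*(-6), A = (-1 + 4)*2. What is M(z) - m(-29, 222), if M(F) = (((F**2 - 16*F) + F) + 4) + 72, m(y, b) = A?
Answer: 70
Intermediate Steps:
A = 6 (A = 3*2 = 6)
z = 0 (z = 0*(-6) = 0)
m(y, b) = 6
M(F) = 76 + F**2 - 15*F (M(F) = ((F**2 - 15*F) + 4) + 72 = (4 + F**2 - 15*F) + 72 = 76 + F**2 - 15*F)
M(z) - m(-29, 222) = (76 + 0**2 - 15*0) - 1*6 = (76 + 0 + 0) - 6 = 76 - 6 = 70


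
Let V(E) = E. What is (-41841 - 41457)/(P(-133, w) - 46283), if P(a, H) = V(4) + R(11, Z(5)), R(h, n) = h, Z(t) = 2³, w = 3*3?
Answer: 41649/23134 ≈ 1.8003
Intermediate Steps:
w = 9
Z(t) = 8
P(a, H) = 15 (P(a, H) = 4 + 11 = 15)
(-41841 - 41457)/(P(-133, w) - 46283) = (-41841 - 41457)/(15 - 46283) = -83298/(-46268) = -83298*(-1/46268) = 41649/23134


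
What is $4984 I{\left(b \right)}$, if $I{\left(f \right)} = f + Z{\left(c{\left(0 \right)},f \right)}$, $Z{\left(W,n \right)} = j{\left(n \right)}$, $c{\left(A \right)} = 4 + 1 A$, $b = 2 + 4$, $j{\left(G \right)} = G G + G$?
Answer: $239232$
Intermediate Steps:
$j{\left(G \right)} = G + G^{2}$ ($j{\left(G \right)} = G^{2} + G = G + G^{2}$)
$b = 6$
$c{\left(A \right)} = 4 + A$
$Z{\left(W,n \right)} = n \left(1 + n\right)$
$I{\left(f \right)} = f + f \left(1 + f\right)$
$4984 I{\left(b \right)} = 4984 \cdot 6 \left(2 + 6\right) = 4984 \cdot 6 \cdot 8 = 4984 \cdot 48 = 239232$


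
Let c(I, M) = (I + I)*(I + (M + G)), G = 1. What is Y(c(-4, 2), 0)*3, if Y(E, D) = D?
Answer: 0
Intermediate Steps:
c(I, M) = 2*I*(1 + I + M) (c(I, M) = (I + I)*(I + (M + 1)) = (2*I)*(I + (1 + M)) = (2*I)*(1 + I + M) = 2*I*(1 + I + M))
Y(c(-4, 2), 0)*3 = 0*3 = 0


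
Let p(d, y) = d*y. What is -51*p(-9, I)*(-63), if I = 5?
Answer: -144585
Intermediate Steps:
-51*p(-9, I)*(-63) = -(-459)*5*(-63) = -51*(-45)*(-63) = 2295*(-63) = -144585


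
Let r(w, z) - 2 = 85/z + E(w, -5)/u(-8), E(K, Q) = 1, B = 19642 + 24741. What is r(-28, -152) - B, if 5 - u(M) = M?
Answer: -87697809/1976 ≈ -44382.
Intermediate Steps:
u(M) = 5 - M
B = 44383
r(w, z) = 27/13 + 85/z (r(w, z) = 2 + (85/z + 1/(5 - 1*(-8))) = 2 + (85/z + 1/(5 + 8)) = 2 + (85/z + 1/13) = 2 + (1/13 + 85/z) = 27/13 + 85/z)
r(-28, -152) - B = (27/13 + 85/(-152)) - 1*44383 = (27/13 + 85*(-1/152)) - 44383 = (27/13 - 85/152) - 44383 = 2999/1976 - 44383 = -87697809/1976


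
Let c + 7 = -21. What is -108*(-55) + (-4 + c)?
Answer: 5908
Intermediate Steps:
c = -28 (c = -7 - 21 = -28)
-108*(-55) + (-4 + c) = -108*(-55) + (-4 - 28) = 5940 - 32 = 5908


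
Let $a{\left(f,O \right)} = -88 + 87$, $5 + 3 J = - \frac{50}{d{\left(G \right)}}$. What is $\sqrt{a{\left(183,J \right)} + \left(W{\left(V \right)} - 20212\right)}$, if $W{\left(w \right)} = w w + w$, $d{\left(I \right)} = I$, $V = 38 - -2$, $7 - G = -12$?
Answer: $i \sqrt{18573} \approx 136.28 i$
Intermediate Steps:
$G = 19$ ($G = 7 - -12 = 7 + 12 = 19$)
$V = 40$ ($V = 38 + 2 = 40$)
$W{\left(w \right)} = w + w^{2}$ ($W{\left(w \right)} = w^{2} + w = w + w^{2}$)
$J = - \frac{145}{57}$ ($J = - \frac{5}{3} + \frac{\left(-50\right) \frac{1}{19}}{3} = - \frac{5}{3} + \frac{1}{3} \left(- \frac{50}{19}\right) = - \frac{5}{3} - \frac{50}{57} = - \frac{145}{57} \approx -2.5439$)
$a{\left(f,O \right)} = -1$
$\sqrt{a{\left(183,J \right)} + \left(W{\left(V \right)} - 20212\right)} = \sqrt{-1 + \left(40 \left(1 + 40\right) - 20212\right)} = \sqrt{-1 + \left(40 \cdot 41 - 20212\right)} = \sqrt{-1 + \left(1640 - 20212\right)} = \sqrt{-1 - 18572} = \sqrt{-18573} = i \sqrt{18573}$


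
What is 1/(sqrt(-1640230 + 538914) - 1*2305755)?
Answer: -2305755/5316507221341 - 2*I*sqrt(275329)/5316507221341 ≈ -4.337e-7 - 1.9739e-10*I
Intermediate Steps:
1/(sqrt(-1640230 + 538914) - 1*2305755) = 1/(sqrt(-1101316) - 2305755) = 1/(2*I*sqrt(275329) - 2305755) = 1/(-2305755 + 2*I*sqrt(275329))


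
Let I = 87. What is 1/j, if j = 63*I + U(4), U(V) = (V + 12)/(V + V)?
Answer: 1/5483 ≈ 0.00018238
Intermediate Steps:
U(V) = (12 + V)/(2*V) (U(V) = (12 + V)/((2*V)) = (12 + V)*(1/(2*V)) = (12 + V)/(2*V))
j = 5483 (j = 63*87 + (½)*(12 + 4)/4 = 5481 + (½)*(¼)*16 = 5481 + 2 = 5483)
1/j = 1/5483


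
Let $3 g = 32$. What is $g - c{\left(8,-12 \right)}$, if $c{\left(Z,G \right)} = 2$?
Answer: $\frac{26}{3} \approx 8.6667$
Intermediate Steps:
$g = \frac{32}{3}$ ($g = \frac{1}{3} \cdot 32 = \frac{32}{3} \approx 10.667$)
$g - c{\left(8,-12 \right)} = \frac{32}{3} - 2 = \frac{26}{3}$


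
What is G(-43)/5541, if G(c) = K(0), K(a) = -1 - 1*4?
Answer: -5/5541 ≈ -0.00090236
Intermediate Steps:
K(a) = -5 (K(a) = -1 - 4 = -5)
G(c) = -5
G(-43)/5541 = -5/5541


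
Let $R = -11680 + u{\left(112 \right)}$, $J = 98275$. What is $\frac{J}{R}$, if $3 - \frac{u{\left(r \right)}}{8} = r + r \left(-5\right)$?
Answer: $- \frac{98275}{8072} \approx -12.175$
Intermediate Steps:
$u{\left(r \right)} = 24 + 32 r$ ($u{\left(r \right)} = 24 - 8 \left(r + r \left(-5\right)\right) = 24 - 8 \left(r - 5 r\right) = 24 - 8 \left(- 4 r\right) = 24 + 32 r$)
$R = -8072$ ($R = -11680 + \left(24 + 32 \cdot 112\right) = -11680 + \left(24 + 3584\right) = -11680 + 3608 = -8072$)
$\frac{J}{R} = \frac{98275}{-8072} = 98275 \left(- \frac{1}{8072}\right) = - \frac{98275}{8072}$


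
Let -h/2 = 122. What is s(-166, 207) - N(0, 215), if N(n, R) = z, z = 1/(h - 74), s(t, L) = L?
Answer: 65827/318 ≈ 207.00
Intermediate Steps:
h = -244 (h = -2*122 = -244)
z = -1/318 (z = 1/(-244 - 74) = 1/(-318) = -1/318 ≈ -0.0031447)
N(n, R) = -1/318
s(-166, 207) - N(0, 215) = 207 - 1*(-1/318) = 207 + 1/318 = 65827/318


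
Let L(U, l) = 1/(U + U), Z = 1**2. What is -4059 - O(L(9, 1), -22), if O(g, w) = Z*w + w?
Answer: -4015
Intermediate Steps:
Z = 1
L(U, l) = 1/(2*U)
O(g, w) = 2*w (O(g, w) = 1*w + w = w + w = 2*w)
-4059 - O(L(9, 1), -22) = -4059 - 2*(-22) = -4059 - 1*(-44) = -4059 + 44 = -4015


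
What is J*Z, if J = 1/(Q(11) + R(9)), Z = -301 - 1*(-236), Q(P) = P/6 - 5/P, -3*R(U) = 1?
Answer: -1430/23 ≈ -62.174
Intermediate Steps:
R(U) = -⅓ (R(U) = -⅓*1 = -⅓)
Q(P) = -5/P + P/6 (Q(P) = P*(⅙) - 5/P = P/6 - 5/P = -5/P + P/6)
Z = -65 (Z = -301 + 236 = -65)
J = 22/23 (J = 1/((-5/11 + (⅙)*11) - ⅓) = 1/((-5*1/11 + 11/6) - ⅓) = 1/((-5/11 + 11/6) - ⅓) = 1/(91/66 - ⅓) = 1/(23/22) = 22/23 ≈ 0.95652)
J*Z = (22/23)*(-65) = -1430/23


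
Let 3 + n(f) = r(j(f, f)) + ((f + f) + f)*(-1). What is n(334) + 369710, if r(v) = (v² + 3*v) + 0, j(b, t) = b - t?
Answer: 368705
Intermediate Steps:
r(v) = v² + 3*v
n(f) = -3 - 3*f (n(f) = -3 + ((f - f)*(3 + (f - f)) + ((f + f) + f)*(-1)) = -3 + (0*(3 + 0) + (2*f + f)*(-1)) = -3 + (0*3 + (3*f)*(-1)) = -3 + (0 - 3*f) = -3 - 3*f)
n(334) + 369710 = (-3 - 3*334) + 369710 = (-3 - 1002) + 369710 = -1005 + 369710 = 368705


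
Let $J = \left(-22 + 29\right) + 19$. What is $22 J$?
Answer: $572$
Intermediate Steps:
$J = 26$ ($J = 7 + 19 = 26$)
$22 J = 22 \cdot 26 = 572$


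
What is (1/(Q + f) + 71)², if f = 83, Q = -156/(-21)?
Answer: 2020502500/400689 ≈ 5042.6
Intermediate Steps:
Q = 52/7 (Q = -156*(-1/21) = 52/7 ≈ 7.4286)
(1/(Q + f) + 71)² = (1/(52/7 + 83) + 71)² = (1/(633/7) + 71)² = (7/633 + 71)² = (44950/633)² = 2020502500/400689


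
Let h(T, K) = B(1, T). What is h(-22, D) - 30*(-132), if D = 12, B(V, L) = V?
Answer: 3961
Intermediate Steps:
h(T, K) = 1
h(-22, D) - 30*(-132) = 1 - 30*(-132) = 1 + 3960 = 3961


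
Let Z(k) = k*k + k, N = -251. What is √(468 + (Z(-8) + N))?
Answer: √273 ≈ 16.523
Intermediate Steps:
Z(k) = k + k² (Z(k) = k² + k = k + k²)
√(468 + (Z(-8) + N)) = √(468 + (-8*(1 - 8) - 251)) = √(468 + (-8*(-7) - 251)) = √(468 + (56 - 251)) = √(468 - 195) = √273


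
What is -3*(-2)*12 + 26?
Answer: 98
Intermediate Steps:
-3*(-2)*12 + 26 = 6*12 + 26 = 72 + 26 = 98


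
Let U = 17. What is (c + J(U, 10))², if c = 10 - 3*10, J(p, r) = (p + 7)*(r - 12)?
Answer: 4624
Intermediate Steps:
J(p, r) = (-12 + r)*(7 + p) (J(p, r) = (7 + p)*(-12 + r) = (-12 + r)*(7 + p))
c = -20 (c = 10 - 30 = -20)
(c + J(U, 10))² = (-20 + (-84 - 12*17 + 7*10 + 17*10))² = (-20 + (-84 - 204 + 70 + 170))² = (-20 - 48)² = (-68)² = 4624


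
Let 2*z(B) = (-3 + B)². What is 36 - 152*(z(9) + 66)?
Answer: -12732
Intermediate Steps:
z(B) = (-3 + B)²/2
36 - 152*(z(9) + 66) = 36 - 152*((-3 + 9)²/2 + 66) = 36 - 152*((½)*6² + 66) = 36 - 152*((½)*36 + 66) = 36 - 152*(18 + 66) = 36 - 152*84 = 36 - 12768 = -12732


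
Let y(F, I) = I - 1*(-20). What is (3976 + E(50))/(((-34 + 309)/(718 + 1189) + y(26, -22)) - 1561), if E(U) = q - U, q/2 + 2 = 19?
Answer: -3775860/1490183 ≈ -2.5338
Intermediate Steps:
q = 34 (q = -4 + 2*19 = -4 + 38 = 34)
y(F, I) = 20 + I (y(F, I) = I + 20 = 20 + I)
E(U) = 34 - U
(3976 + E(50))/(((-34 + 309)/(718 + 1189) + y(26, -22)) - 1561) = (3976 + (34 - 1*50))/(((-34 + 309)/(718 + 1189) + (20 - 22)) - 1561) = (3976 + (34 - 50))/((275/1907 - 2) - 1561) = (3976 - 16)/((275*(1/1907) - 2) - 1561) = 3960/((275/1907 - 2) - 1561) = 3960/(-3539/1907 - 1561) = 3960/(-2980366/1907) = 3960*(-1907/2980366) = -3775860/1490183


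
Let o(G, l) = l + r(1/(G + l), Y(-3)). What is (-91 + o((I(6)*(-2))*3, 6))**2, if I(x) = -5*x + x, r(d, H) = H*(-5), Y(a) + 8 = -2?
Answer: 1225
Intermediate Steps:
Y(a) = -10 (Y(a) = -8 - 2 = -10)
r(d, H) = -5*H
I(x) = -4*x
o(G, l) = 50 + l (o(G, l) = l - 5*(-10) = l + 50 = 50 + l)
(-91 + o((I(6)*(-2))*3, 6))**2 = (-91 + (50 + 6))**2 = (-91 + 56)**2 = (-35)**2 = 1225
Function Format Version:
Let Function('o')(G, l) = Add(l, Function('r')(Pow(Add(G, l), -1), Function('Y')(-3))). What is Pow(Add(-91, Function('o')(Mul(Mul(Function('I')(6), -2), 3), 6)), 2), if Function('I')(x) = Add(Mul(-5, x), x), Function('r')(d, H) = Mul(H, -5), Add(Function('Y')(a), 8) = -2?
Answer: 1225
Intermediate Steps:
Function('Y')(a) = -10 (Function('Y')(a) = Add(-8, -2) = -10)
Function('r')(d, H) = Mul(-5, H)
Function('I')(x) = Mul(-4, x)
Function('o')(G, l) = Add(50, l) (Function('o')(G, l) = Add(l, Mul(-5, -10)) = Add(l, 50) = Add(50, l))
Pow(Add(-91, Function('o')(Mul(Mul(Function('I')(6), -2), 3), 6)), 2) = Pow(Add(-91, Add(50, 6)), 2) = Pow(Add(-91, 56), 2) = Pow(-35, 2) = 1225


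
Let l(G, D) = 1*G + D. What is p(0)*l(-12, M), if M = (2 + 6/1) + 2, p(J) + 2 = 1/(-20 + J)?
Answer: 41/10 ≈ 4.1000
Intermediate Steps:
p(J) = -2 + 1/(-20 + J)
M = 10 (M = (2 + 6*1) + 2 = (2 + 6) + 2 = 8 + 2 = 10)
l(G, D) = D + G (l(G, D) = G + D = D + G)
p(0)*l(-12, M) = ((41 - 2*0)/(-20 + 0))*(10 - 12) = ((41 + 0)/(-20))*(-2) = -1/20*41*(-2) = -41/20*(-2) = 41/10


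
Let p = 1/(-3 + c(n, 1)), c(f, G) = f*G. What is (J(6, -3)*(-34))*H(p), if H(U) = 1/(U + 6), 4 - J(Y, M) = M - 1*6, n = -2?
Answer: -2210/29 ≈ -76.207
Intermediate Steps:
c(f, G) = G*f
J(Y, M) = 10 - M (J(Y, M) = 4 - (M - 1*6) = 4 - (M - 6) = 4 - (-6 + M) = 4 + (6 - M) = 10 - M)
p = -⅕ (p = 1/(-3 + 1*(-2)) = 1/(-3 - 2) = 1/(-5) = -⅕ ≈ -0.20000)
H(U) = 1/(6 + U)
(J(6, -3)*(-34))*H(p) = ((10 - 1*(-3))*(-34))/(6 - ⅕) = ((10 + 3)*(-34))/(29/5) = (13*(-34))*(5/29) = -442*5/29 = -2210/29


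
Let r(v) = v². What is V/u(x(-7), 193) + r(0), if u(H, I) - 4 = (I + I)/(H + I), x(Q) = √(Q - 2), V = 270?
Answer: 1676475/37253 + 8685*I/37253 ≈ 45.002 + 0.23314*I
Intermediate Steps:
x(Q) = √(-2 + Q)
u(H, I) = 4 + 2*I/(H + I) (u(H, I) = 4 + (I + I)/(H + I) = 4 + (2*I)/(H + I) = 4 + 2*I/(H + I))
V/u(x(-7), 193) + r(0) = 270/((2*(2*√(-2 - 7) + 3*193)/(√(-2 - 7) + 193))) + 0² = 270/((2*(2*√(-9) + 579)/(√(-9) + 193))) + 0 = 270/((2*(2*(3*I) + 579)/(3*I + 193))) + 0 = 270/((2*(6*I + 579)/(193 + 3*I))) + 0 = 270/((2*((193 - 3*I)/37258)*(579 + 6*I))) + 0 = 270/(((193 - 3*I)*(579 + 6*I)/18629)) + 0 = 270*((193 + 3*I)*(579 - 6*I)/670554) + 0 = 15*(193 + 3*I)*(579 - 6*I)/37253 + 0 = 15*(193 + 3*I)*(579 - 6*I)/37253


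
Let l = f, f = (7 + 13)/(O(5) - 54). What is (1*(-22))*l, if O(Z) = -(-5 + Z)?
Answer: 220/27 ≈ 8.1481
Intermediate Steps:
O(Z) = 5 - Z
f = -10/27 (f = (7 + 13)/((5 - 1*5) - 54) = 20/((5 - 5) - 54) = 20/(0 - 54) = 20/(-54) = 20*(-1/54) = -10/27 ≈ -0.37037)
l = -10/27 ≈ -0.37037
(1*(-22))*l = (1*(-22))*(-10/27) = -22*(-10/27) = 220/27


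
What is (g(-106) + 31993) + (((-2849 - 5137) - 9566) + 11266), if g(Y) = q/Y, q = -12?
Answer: 1362477/53 ≈ 25707.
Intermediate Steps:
g(Y) = -12/Y
(g(-106) + 31993) + (((-2849 - 5137) - 9566) + 11266) = (-12/(-106) + 31993) + (((-2849 - 5137) - 9566) + 11266) = (-12*(-1/106) + 31993) + ((-7986 - 9566) + 11266) = (6/53 + 31993) + (-17552 + 11266) = 1695635/53 - 6286 = 1362477/53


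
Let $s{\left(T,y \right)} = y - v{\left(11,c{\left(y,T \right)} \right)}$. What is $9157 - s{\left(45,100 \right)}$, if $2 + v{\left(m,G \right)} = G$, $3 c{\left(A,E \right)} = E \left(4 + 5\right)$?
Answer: $9190$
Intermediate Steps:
$c{\left(A,E \right)} = 3 E$ ($c{\left(A,E \right)} = \frac{E \left(4 + 5\right)}{3} = \frac{E 9}{3} = \frac{9 E}{3} = 3 E$)
$v{\left(m,G \right)} = -2 + G$
$s{\left(T,y \right)} = 2 + y - 3 T$ ($s{\left(T,y \right)} = y - \left(-2 + 3 T\right) = 2 + y - 3 T$)
$9157 - s{\left(45,100 \right)} = 9157 - \left(2 + 100 - 135\right) = 9157 - -33 = 9157 + 33 = 9190$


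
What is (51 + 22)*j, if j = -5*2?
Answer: -730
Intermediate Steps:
j = -10
(51 + 22)*j = (51 + 22)*(-10) = 73*(-10) = -730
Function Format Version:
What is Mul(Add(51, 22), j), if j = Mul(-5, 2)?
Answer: -730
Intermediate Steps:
j = -10
Mul(Add(51, 22), j) = Mul(Add(51, 22), -10) = Mul(73, -10) = -730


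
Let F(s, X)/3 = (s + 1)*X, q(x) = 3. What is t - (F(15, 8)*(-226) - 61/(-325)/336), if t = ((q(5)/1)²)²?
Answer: 9485657939/109200 ≈ 86865.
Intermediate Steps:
F(s, X) = 3*X*(1 + s) (F(s, X) = 3*((s + 1)*X) = 3*((1 + s)*X) = 3*(X*(1 + s)) = 3*X*(1 + s))
t = 81 (t = ((3/1)²)² = ((3*1)²)² = (3²)² = 9² = 81)
t - (F(15, 8)*(-226) - 61/(-325)/336) = 81 - ((3*8*(1 + 15))*(-226) - 61/(-325)/336) = 81 - ((3*8*16)*(-226) - 61*(-1/325)*(1/336)) = 81 - (384*(-226) + (61/325)*(1/336)) = 81 - (-86784 + 61/109200) = 81 - 1*(-9476812739/109200) = 81 + 9476812739/109200 = 9485657939/109200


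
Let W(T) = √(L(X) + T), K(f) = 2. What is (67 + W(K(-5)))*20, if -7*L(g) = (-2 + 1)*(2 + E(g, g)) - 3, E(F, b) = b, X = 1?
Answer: 1340 + 40*√35/7 ≈ 1373.8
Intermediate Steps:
L(g) = 5/7 + g/7 (L(g) = -((-2 + 1)*(2 + g) - 3)/7 = -(-(2 + g) - 3)/7 = -((-2 - g) - 3)/7 = -(-5 - g)/7 = 5/7 + g/7)
W(T) = √(6/7 + T) (W(T) = √((5/7 + (⅐)*1) + T) = √((5/7 + ⅐) + T) = √(6/7 + T))
(67 + W(K(-5)))*20 = (67 + √(42 + 49*2)/7)*20 = (67 + √(42 + 98)/7)*20 = (67 + √140/7)*20 = (67 + (2*√35)/7)*20 = (67 + 2*√35/7)*20 = 1340 + 40*√35/7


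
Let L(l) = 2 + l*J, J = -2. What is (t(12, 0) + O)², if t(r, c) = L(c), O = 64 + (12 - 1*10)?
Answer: 4624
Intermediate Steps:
L(l) = 2 - 2*l (L(l) = 2 + l*(-2) = 2 - 2*l)
O = 66 (O = 64 + (12 - 10) = 64 + 2 = 66)
t(r, c) = 2 - 2*c
(t(12, 0) + O)² = ((2 - 2*0) + 66)² = ((2 + 0) + 66)² = (2 + 66)² = 68² = 4624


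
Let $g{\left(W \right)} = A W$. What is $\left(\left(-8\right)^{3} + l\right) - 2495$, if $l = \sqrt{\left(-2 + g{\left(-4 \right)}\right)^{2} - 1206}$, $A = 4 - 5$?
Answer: $-3007 + i \sqrt{1202} \approx -3007.0 + 34.67 i$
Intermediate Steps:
$A = -1$ ($A = 4 - 5 = -1$)
$g{\left(W \right)} = - W$
$l = i \sqrt{1202}$ ($l = \sqrt{\left(-2 - -4\right)^{2} - 1206} = \sqrt{\left(-2 + 4\right)^{2} - 1206} = \sqrt{2^{2} - 1206} = \sqrt{4 - 1206} = \sqrt{-1202} = i \sqrt{1202} \approx 34.67 i$)
$\left(\left(-8\right)^{3} + l\right) - 2495 = \left(\left(-8\right)^{3} + i \sqrt{1202}\right) - 2495 = \left(-512 + i \sqrt{1202}\right) - 2495 = -3007 + i \sqrt{1202}$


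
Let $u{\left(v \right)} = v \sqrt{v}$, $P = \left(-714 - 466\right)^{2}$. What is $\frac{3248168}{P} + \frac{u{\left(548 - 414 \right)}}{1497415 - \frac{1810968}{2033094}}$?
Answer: $\frac{406021}{174050} + \frac{45405766 \sqrt{134}}{507397273507} \approx 2.3338$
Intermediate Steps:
$P = 1392400$ ($P = \left(-1180\right)^{2} = 1392400$)
$u{\left(v \right)} = v^{\frac{3}{2}}$
$\frac{3248168}{P} + \frac{u{\left(548 - 414 \right)}}{1497415 - \frac{1810968}{2033094}} = \frac{3248168}{1392400} + \frac{\left(548 - 414\right)^{\frac{3}{2}}}{1497415 - \frac{1810968}{2033094}} = 3248168 \cdot \frac{1}{1392400} + \frac{134^{\frac{3}{2}}}{1497415 - 1810968 \cdot \frac{1}{2033094}} = \frac{406021}{174050} + \frac{134 \sqrt{134}}{1497415 - \frac{301828}{338849}} = \frac{406021}{174050} + \frac{134 \sqrt{134}}{\frac{507397273507}{338849}} = \frac{406021}{174050} + 134 \sqrt{134} \cdot \frac{338849}{507397273507} = \frac{406021}{174050} + \frac{45405766 \sqrt{134}}{507397273507}$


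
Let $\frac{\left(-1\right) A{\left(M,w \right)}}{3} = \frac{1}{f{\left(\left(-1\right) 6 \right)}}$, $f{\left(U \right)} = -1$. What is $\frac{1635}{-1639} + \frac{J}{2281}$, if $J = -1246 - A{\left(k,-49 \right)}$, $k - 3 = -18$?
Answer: $- \frac{5776546}{3738559} \approx -1.5451$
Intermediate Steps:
$k = -15$ ($k = 3 - 18 = -15$)
$A{\left(M,w \right)} = 3$ ($A{\left(M,w \right)} = - \frac{3}{-1} = \left(-3\right) \left(-1\right) = 3$)
$J = -1249$ ($J = -1246 - 3 = -1249$)
$\frac{1635}{-1639} + \frac{J}{2281} = \frac{1635}{-1639} - \frac{1249}{2281} = 1635 \left(- \frac{1}{1639}\right) - \frac{1249}{2281} = - \frac{1635}{1639} - \frac{1249}{2281} = - \frac{5776546}{3738559}$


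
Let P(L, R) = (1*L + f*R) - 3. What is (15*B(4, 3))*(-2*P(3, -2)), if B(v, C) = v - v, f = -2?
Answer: 0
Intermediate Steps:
B(v, C) = 0
P(L, R) = -3 + L - 2*R (P(L, R) = (1*L - 2*R) - 3 = (L - 2*R) - 3 = -3 + L - 2*R)
(15*B(4, 3))*(-2*P(3, -2)) = (15*0)*(-2*(-3 + 3 - 2*(-2))) = 0*(-2*(-3 + 3 + 4)) = 0*(-2*4) = 0*(-8) = 0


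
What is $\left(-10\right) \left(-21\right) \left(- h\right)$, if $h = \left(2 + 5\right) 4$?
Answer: $-5880$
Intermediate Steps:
$h = 28$ ($h = 7 \cdot 4 = 28$)
$\left(-10\right) \left(-21\right) \left(- h\right) = \left(-10\right) \left(-21\right) \left(\left(-1\right) 28\right) = 210 \left(-28\right) = -5880$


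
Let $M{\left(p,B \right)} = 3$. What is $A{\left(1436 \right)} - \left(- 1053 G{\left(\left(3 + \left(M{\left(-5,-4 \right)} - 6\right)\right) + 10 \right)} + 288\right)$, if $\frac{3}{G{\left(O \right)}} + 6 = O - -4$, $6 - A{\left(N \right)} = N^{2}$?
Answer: $- \frac{16495865}{8} \approx -2.062 \cdot 10^{6}$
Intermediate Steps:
$A{\left(N \right)} = 6 - N^{2}$
$G{\left(O \right)} = \frac{3}{-2 + O}$ ($G{\left(O \right)} = \frac{3}{-6 + \left(O - -4\right)} = \frac{3}{-6 + \left(O + 4\right)} = \frac{3}{-6 + \left(4 + O\right)} = \frac{3}{-2 + O}$)
$A{\left(1436 \right)} - \left(- 1053 G{\left(\left(3 + \left(M{\left(-5,-4 \right)} - 6\right)\right) + 10 \right)} + 288\right) = \left(6 - 1436^{2}\right) - \left(- 1053 \frac{3}{-2 + \left(\left(3 + \left(3 - 6\right)\right) + 10\right)} + 288\right) = \left(6 - 2062096\right) - \left(- 1053 \frac{3}{-2 + \left(\left(3 + \left(3 - 6\right)\right) + 10\right)} + 288\right) = \left(6 - 2062096\right) - \left(- 1053 \frac{3}{-2 + \left(\left(3 - 3\right) + 10\right)} + 288\right) = -2062090 - \left(- 1053 \frac{3}{-2 + \left(0 + 10\right)} + 288\right) = -2062090 - \left(- 1053 \frac{3}{-2 + 10} + 288\right) = -2062090 - \left(- 1053 \cdot \frac{3}{8} + 288\right) = -2062090 - \left(- 1053 \cdot 3 \cdot \frac{1}{8} + 288\right) = -2062090 - \left(\left(-1053\right) \frac{3}{8} + 288\right) = -2062090 - \left(- \frac{3159}{8} + 288\right) = -2062090 - - \frac{855}{8} = -2062090 + \frac{855}{8} = - \frac{16495865}{8}$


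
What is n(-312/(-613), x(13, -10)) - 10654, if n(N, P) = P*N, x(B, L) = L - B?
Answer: -6538078/613 ≈ -10666.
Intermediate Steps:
n(N, P) = N*P
n(-312/(-613), x(13, -10)) - 10654 = (-312/(-613))*(-10 - 1*13) - 10654 = (-312*(-1/613))*(-10 - 13) - 10654 = (312/613)*(-23) - 10654 = -7176/613 - 10654 = -6538078/613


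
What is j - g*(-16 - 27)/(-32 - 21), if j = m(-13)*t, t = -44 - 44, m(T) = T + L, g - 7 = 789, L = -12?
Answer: 82372/53 ≈ 1554.2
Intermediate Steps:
g = 796 (g = 7 + 789 = 796)
m(T) = -12 + T (m(T) = T - 12 = -12 + T)
t = -88
j = 2200 (j = (-12 - 13)*(-88) = -25*(-88) = 2200)
j - g*(-16 - 27)/(-32 - 21) = 2200 - 796*(-16 - 27)/(-32 - 21) = 2200 - 796*(-43/(-53)) = 2200 - 796*(-43*(-1/53)) = 2200 - 796*43/53 = 2200 - 1*34228/53 = 2200 - 34228/53 = 82372/53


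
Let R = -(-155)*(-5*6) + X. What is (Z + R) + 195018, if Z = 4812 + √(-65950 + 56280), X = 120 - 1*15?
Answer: 195285 + I*√9670 ≈ 1.9529e+5 + 98.336*I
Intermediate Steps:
X = 105 (X = 120 - 15 = 105)
R = -4545 (R = -(-155)*(-5*6) + 105 = -(-155)*(-30) + 105 = -31*150 + 105 = -4650 + 105 = -4545)
Z = 4812 + I*√9670 (Z = 4812 + √(-9670) = 4812 + I*√9670 ≈ 4812.0 + 98.336*I)
(Z + R) + 195018 = ((4812 + I*√9670) - 4545) + 195018 = (267 + I*√9670) + 195018 = 195285 + I*√9670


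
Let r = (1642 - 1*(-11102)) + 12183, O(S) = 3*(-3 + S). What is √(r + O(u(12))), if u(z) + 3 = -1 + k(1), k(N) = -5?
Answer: √24891 ≈ 157.77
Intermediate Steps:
u(z) = -9 (u(z) = -3 + (-1 - 5) = -3 - 6 = -9)
O(S) = -9 + 3*S
r = 24927 (r = (1642 + 11102) + 12183 = 12744 + 12183 = 24927)
√(r + O(u(12))) = √(24927 + (-9 + 3*(-9))) = √(24927 + (-9 - 27)) = √(24927 - 36) = √24891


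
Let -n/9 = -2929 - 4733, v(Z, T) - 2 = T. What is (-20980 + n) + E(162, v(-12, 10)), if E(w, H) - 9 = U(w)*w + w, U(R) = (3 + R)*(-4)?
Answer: -58771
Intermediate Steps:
v(Z, T) = 2 + T
U(R) = -12 - 4*R
n = 68958 (n = -9*(-2929 - 4733) = -9*(-7662) = 68958)
E(w, H) = 9 + w + w*(-12 - 4*w) (E(w, H) = 9 + ((-12 - 4*w)*w + w) = 9 + (w*(-12 - 4*w) + w) = 9 + (w + w*(-12 - 4*w)) = 9 + w + w*(-12 - 4*w))
(-20980 + n) + E(162, v(-12, 10)) = (-20980 + 68958) + (9 + 162 - 4*162*(3 + 162)) = 47978 + (9 + 162 - 4*162*165) = 47978 + (9 + 162 - 106920) = 47978 - 106749 = -58771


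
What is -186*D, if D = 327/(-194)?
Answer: 30411/97 ≈ 313.52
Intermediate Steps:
D = -327/194 (D = 327*(-1/194) = -327/194 ≈ -1.6856)
-186*D = -186*(-327/194) = 30411/97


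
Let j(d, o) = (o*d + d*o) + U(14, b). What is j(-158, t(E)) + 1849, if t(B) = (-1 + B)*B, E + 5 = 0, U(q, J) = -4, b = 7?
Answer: -7635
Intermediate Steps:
E = -5 (E = -5 + 0 = -5)
t(B) = B*(-1 + B)
j(d, o) = -4 + 2*d*o (j(d, o) = (o*d + d*o) - 4 = (d*o + d*o) - 4 = 2*d*o - 4 = -4 + 2*d*o)
j(-158, t(E)) + 1849 = (-4 + 2*(-158)*(-5*(-1 - 5))) + 1849 = (-4 + 2*(-158)*(-5*(-6))) + 1849 = (-4 + 2*(-158)*30) + 1849 = (-4 - 9480) + 1849 = -9484 + 1849 = -7635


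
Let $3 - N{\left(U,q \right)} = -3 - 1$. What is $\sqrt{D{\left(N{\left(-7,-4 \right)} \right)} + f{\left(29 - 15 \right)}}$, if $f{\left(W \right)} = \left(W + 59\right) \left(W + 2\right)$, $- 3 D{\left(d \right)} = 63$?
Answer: $\sqrt{1147} \approx 33.867$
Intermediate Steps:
$N{\left(U,q \right)} = 7$ ($N{\left(U,q \right)} = 3 - \left(-3 - 1\right) = 3 - -4 = 3 + 4 = 7$)
$D{\left(d \right)} = -21$ ($D{\left(d \right)} = \left(- \frac{1}{3}\right) 63 = -21$)
$f{\left(W \right)} = \left(2 + W\right) \left(59 + W\right)$ ($f{\left(W \right)} = \left(59 + W\right) \left(2 + W\right) = \left(2 + W\right) \left(59 + W\right)$)
$\sqrt{D{\left(N{\left(-7,-4 \right)} \right)} + f{\left(29 - 15 \right)}} = \sqrt{-21 + \left(118 + \left(29 - 15\right)^{2} + 61 \left(29 - 15\right)\right)} = \sqrt{-21 + \left(118 + 14^{2} + 61 \cdot 14\right)} = \sqrt{-21 + \left(118 + 196 + 854\right)} = \sqrt{-21 + 1168} = \sqrt{1147}$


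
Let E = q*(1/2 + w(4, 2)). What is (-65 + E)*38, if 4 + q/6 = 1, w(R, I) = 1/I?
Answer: -3154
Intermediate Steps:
w(R, I) = 1/I
q = -18 (q = -24 + 6*1 = -24 + 6 = -18)
E = -18 (E = -18*(1/2 + 1/2) = -18*(½ + ½) = -18*1 = -18)
(-65 + E)*38 = (-65 - 18)*38 = -83*38 = -3154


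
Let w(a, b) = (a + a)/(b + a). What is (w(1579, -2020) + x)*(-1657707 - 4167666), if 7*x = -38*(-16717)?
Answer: -77705310655940/147 ≈ -5.2861e+11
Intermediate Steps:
w(a, b) = 2*a/(a + b) (w(a, b) = (2*a)/(a + b) = 2*a/(a + b))
x = 635246/7 (x = (-38*(-16717))/7 = (1/7)*635246 = 635246/7 ≈ 90749.)
(w(1579, -2020) + x)*(-1657707 - 4167666) = (2*1579/(1579 - 2020) + 635246/7)*(-1657707 - 4167666) = (2*1579/(-441) + 635246/7)*(-5825373) = (2*1579*(-1/441) + 635246/7)*(-5825373) = (-3158/441 + 635246/7)*(-5825373) = (40017340/441)*(-5825373) = -77705310655940/147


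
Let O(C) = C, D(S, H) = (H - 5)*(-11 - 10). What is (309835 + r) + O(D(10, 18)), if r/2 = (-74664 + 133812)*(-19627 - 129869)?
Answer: -17684469254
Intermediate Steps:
D(S, H) = 105 - 21*H (D(S, H) = (-5 + H)*(-21) = 105 - 21*H)
r = -17684778816 (r = 2*((-74664 + 133812)*(-19627 - 129869)) = 2*(59148*(-149496)) = 2*(-8842389408) = -17684778816)
(309835 + r) + O(D(10, 18)) = (309835 - 17684778816) + (105 - 21*18) = -17684468981 + (105 - 378) = -17684468981 - 273 = -17684469254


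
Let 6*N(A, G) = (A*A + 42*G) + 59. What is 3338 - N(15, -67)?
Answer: 11279/3 ≈ 3759.7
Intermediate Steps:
N(A, G) = 59/6 + 7*G + A²/6 (N(A, G) = ((A*A + 42*G) + 59)/6 = ((A² + 42*G) + 59)/6 = (59 + A² + 42*G)/6 = 59/6 + 7*G + A²/6)
3338 - N(15, -67) = 3338 - (59/6 + 7*(-67) + (⅙)*15²) = 3338 - (59/6 - 469 + (⅙)*225) = 3338 - (59/6 - 469 + 75/2) = 3338 - 1*(-1265/3) = 3338 + 1265/3 = 11279/3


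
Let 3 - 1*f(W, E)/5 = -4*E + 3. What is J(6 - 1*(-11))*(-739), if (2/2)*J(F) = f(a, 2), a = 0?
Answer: -29560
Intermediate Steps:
f(W, E) = 20*E (f(W, E) = 15 - 5*(-4*E + 3) = 15 - 5*(3 - 4*E) = 15 + (-15 + 20*E) = 20*E)
J(F) = 40 (J(F) = 20*2 = 40)
J(6 - 1*(-11))*(-739) = 40*(-739) = -29560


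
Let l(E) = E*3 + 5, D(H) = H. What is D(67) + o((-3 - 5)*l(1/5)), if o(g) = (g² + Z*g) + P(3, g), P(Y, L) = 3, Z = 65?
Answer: -20874/25 ≈ -834.96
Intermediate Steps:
l(E) = 5 + 3*E (l(E) = 3*E + 5 = 5 + 3*E)
o(g) = 3 + g² + 65*g (o(g) = (g² + 65*g) + 3 = 3 + g² + 65*g)
D(67) + o((-3 - 5)*l(1/5)) = 67 + (3 + ((-3 - 5)*(5 + 3/5))² + 65*((-3 - 5)*(5 + 3/5))) = 67 + (3 + (-8*(5 + 3*(⅕)))² + 65*(-8*(5 + 3*(⅕)))) = 67 + (3 + (-8*(5 + ⅗))² + 65*(-8*(5 + ⅗))) = 67 + (3 + (-8*28/5)² + 65*(-8*28/5)) = 67 + (3 + (-224/5)² + 65*(-224/5)) = 67 + (3 + 50176/25 - 2912) = 67 - 22549/25 = -20874/25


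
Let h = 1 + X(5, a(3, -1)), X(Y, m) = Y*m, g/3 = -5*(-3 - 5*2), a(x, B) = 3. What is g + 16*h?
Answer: 451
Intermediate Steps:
g = 195 (g = 3*(-5*(-3 - 5*2)) = 3*(-5*(-3 - 10)) = 3*(-5*(-13)) = 3*65 = 195)
h = 16 (h = 1 + 5*3 = 1 + 15 = 16)
g + 16*h = 195 + 16*16 = 195 + 256 = 451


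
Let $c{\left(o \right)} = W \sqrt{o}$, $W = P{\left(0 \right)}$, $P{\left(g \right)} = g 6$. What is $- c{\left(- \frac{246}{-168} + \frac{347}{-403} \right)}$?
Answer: $0$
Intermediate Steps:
$P{\left(g \right)} = 6 g$
$W = 0$ ($W = 6 \cdot 0 = 0$)
$c{\left(o \right)} = 0$ ($c{\left(o \right)} = 0 \sqrt{o} = 0$)
$- c{\left(- \frac{246}{-168} + \frac{347}{-403} \right)} = \left(-1\right) 0 = 0$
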